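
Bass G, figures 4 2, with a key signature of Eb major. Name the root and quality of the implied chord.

The figures 4 2 indicate a seventh chord in third inversion.
In third inversion the root lies a second above the bass: a second above G in Eb major is Ab.
The chord tones are G, Ab, C, Eb, giving Ab major seventh.

Ab major seventh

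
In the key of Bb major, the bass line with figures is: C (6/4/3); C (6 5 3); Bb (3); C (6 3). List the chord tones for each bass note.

C (6/4/3): C, Eb, F, A.
C (6/5/3): C, Eb, G, A.
Bb (5/3): Bb, D, F.
C (6/3): C, Eb, A.

C, Eb, F, A | C, Eb, G, A | Bb, D, F | C, Eb, A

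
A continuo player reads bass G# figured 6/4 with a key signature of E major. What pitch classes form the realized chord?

A fourth above G# in this key is C#.
A sixth above G# in this key is E.
Together with the bass G#, this spells C# minor in second inversion.

G#, C#, E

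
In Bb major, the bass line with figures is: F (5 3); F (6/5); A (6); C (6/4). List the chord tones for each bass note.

F (5/3): F, A, C.
F (6/5/3): F, A, C, D.
A (6/3): A, C, F.
C (6/4): C, F, A.

F, A, C | F, A, C, D | A, C, F | C, F, A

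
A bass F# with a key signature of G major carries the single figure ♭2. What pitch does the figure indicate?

Gb

Counting 1 letter step above F# lands on G; in G major, that letter is G.
The b2 figure lowers it a semitone, giving Gb.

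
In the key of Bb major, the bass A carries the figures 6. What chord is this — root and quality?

F major

The figures 6 indicate a triad in first inversion.
In first inversion the root lies a sixth above the bass: a sixth above A in Bb major is F.
The chord tones are A, C, F, giving F major.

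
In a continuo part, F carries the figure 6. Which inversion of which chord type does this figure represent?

6 is shorthand for 6/3.
Intervals of 6/3 above the bass form a triad; the bass is the third, so this is first inversion.

triad, first inversion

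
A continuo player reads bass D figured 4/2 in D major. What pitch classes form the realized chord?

D, E, G, B

The written figures 4/2 are shorthand for 6/4/2: the 6 is implied.
A second above D in this key is E.
A fourth above D in this key is G.
A sixth above D in this key is B.
Together with the bass D, this spells E minor seventh in third inversion.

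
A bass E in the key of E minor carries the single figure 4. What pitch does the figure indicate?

Counting 3 letter steps above E lands on A; in E minor, that letter is A.

A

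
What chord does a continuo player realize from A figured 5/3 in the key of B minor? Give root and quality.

The figures 5/3 indicate a triad in root position.
In root position the bass is the root, so the root is A.
The chord tones are A, C#, E, giving A major.

A major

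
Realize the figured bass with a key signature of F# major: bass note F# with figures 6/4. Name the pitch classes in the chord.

F#, B, D#

A fourth above F# in this key is B.
A sixth above F# in this key is D#.
Together with the bass F#, this spells B major in second inversion.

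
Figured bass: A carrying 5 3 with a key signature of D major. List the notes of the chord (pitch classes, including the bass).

A third above A in this key is C#.
A fifth above A in this key is E.
Together with the bass A, this spells A major in root position.

A, C#, E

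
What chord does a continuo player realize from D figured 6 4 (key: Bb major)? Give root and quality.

The figures 6 4 indicate a triad in second inversion.
In second inversion the root lies a fourth above the bass: a fourth above D in Bb major is G.
The chord tones are D, G, Bb, giving G minor.

G minor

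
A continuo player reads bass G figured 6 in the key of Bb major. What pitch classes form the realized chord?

The written figures 6 are shorthand for 6/3: the 3 is implied.
A third above G in this key is Bb.
A sixth above G in this key is Eb.
Together with the bass G, this spells Eb major in first inversion.

G, Bb, Eb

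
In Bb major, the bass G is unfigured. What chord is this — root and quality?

G minor

An unfigured bass indicates a triad in root position.
In root position the bass is the root, so the root is G.
The chord tones are G, Bb, D, giving G minor.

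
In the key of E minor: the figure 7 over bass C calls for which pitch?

Counting 6 letter steps above C lands on B; in E minor, that letter is B.

B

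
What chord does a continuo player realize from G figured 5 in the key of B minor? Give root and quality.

G major

The figures 5 indicate a triad in root position.
In root position the bass is the root, so the root is G.
The chord tones are G, B, D, giving G major.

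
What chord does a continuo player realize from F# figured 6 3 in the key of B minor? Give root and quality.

The figures 6 3 indicate a triad in first inversion.
In first inversion the root lies a sixth above the bass: a sixth above F# in B minor is D.
The chord tones are F#, A, D, giving D major.

D major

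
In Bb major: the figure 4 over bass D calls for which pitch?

G

Counting 3 letter steps above D lands on G; in Bb major, that letter is G.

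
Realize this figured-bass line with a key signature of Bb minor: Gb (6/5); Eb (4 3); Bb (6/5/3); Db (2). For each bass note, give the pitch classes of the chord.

Gb, Bb, Db, Eb | Eb, Gb, Ab, C | Bb, Db, F, Gb | Db, Eb, Gb, Bb

Gb (6/5/3): Gb, Bb, Db, Eb.
Eb (6/4/3): Eb, Gb, Ab, C.
Bb (6/5/3): Bb, Db, F, Gb.
Db (6/4/2): Db, Eb, Gb, Bb.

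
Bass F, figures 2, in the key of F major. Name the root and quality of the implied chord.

G minor seventh

The figures 2 indicate a seventh chord in third inversion.
In third inversion the root lies a second above the bass: a second above F in F major is G.
The chord tones are F, G, Bb, D, giving G minor seventh.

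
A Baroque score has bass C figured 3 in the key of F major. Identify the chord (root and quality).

The figures 3 indicate a triad in root position.
In root position the bass is the root, so the root is C.
The chord tones are C, E, G, giving C major.

C major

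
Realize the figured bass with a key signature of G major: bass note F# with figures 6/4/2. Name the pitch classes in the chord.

F#, G, B, D

A second above F# in this key is G.
A fourth above F# in this key is B.
A sixth above F# in this key is D.
Together with the bass F#, this spells G major seventh in third inversion.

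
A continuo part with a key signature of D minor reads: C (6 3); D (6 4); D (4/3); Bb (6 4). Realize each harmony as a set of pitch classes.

C (6/3): C, E, A.
D (6/4): D, G, Bb.
D (6/4/3): D, F, G, Bb.
Bb (6/4): Bb, E, G.

C, E, A | D, G, Bb | D, F, G, Bb | Bb, E, G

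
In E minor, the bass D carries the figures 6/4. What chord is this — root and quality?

The figures 6/4 indicate a triad in second inversion.
In second inversion the root lies a fourth above the bass: a fourth above D in E minor is G.
The chord tones are D, G, B, giving G major.

G major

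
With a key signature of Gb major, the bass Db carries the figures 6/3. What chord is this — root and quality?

The figures 6/3 indicate a triad in first inversion.
In first inversion the root lies a sixth above the bass: a sixth above Db in Gb major is Bb.
The chord tones are Db, F, Bb, giving Bb minor.

Bb minor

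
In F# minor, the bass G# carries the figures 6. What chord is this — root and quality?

E major

The figures 6 indicate a triad in first inversion.
In first inversion the root lies a sixth above the bass: a sixth above G# in F# minor is E.
The chord tones are G#, B, E, giving E major.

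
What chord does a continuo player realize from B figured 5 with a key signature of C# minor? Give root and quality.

The figures 5 indicate a triad in root position.
In root position the bass is the root, so the root is B.
The chord tones are B, D#, F#, giving B major.

B major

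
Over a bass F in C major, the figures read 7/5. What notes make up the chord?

The written figures 7/5 are shorthand for 7/5/3: the 3 is implied.
A third above F in this key is A.
A fifth above F in this key is C.
A seventh above F in this key is E.
Together with the bass F, this spells F major seventh in root position.

F, A, C, E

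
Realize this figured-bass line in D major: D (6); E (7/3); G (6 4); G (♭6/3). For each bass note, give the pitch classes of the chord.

D, F#, B | E, G, B, D | G, C#, E | G, B, Eb

D (6/3): D, F#, B.
E (7/5/3): E, G, B, D.
G (6/4): G, C#, E.
G (b6/3): G, B, Eb.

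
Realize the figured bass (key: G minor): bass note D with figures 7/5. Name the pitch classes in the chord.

The written figures 7/5 are shorthand for 7/5/3: the 3 is implied.
A third above D in this key is F.
A fifth above D in this key is A.
A seventh above D in this key is C.
Together with the bass D, this spells D minor seventh in root position.

D, F, A, C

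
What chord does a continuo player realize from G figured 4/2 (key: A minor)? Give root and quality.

A minor seventh

The figures 4/2 indicate a seventh chord in third inversion.
In third inversion the root lies a second above the bass: a second above G in A minor is A.
The chord tones are G, A, C, E, giving A minor seventh.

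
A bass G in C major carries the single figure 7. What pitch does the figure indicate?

F

Counting 6 letter steps above G lands on F; in C major, that letter is F.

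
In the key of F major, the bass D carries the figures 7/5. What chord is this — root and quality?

D minor seventh

The figures 7/5 indicate a seventh chord in root position.
In root position the bass is the root, so the root is D.
The chord tones are D, F, A, C, giving D minor seventh.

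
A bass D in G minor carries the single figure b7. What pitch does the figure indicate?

Counting 6 letter steps above D lands on C; in G minor, that letter is C.
The b7 figure lowers it a semitone, giving Cb.

Cb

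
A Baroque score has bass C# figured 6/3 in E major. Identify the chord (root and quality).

A major

The figures 6/3 indicate a triad in first inversion.
In first inversion the root lies a sixth above the bass: a sixth above C# in E major is A.
The chord tones are C#, E, A, giving A major.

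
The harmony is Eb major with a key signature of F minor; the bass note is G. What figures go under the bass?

6

G is the third of Eb major, so the chord is in first inversion.
A triad in first inversion is figured 6/3, conventionally abbreviated 6.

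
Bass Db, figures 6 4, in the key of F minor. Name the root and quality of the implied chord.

The figures 6 4 indicate a triad in second inversion.
In second inversion the root lies a fourth above the bass: a fourth above Db in F minor is G.
The chord tones are Db, G, Bb, giving G diminished.

G diminished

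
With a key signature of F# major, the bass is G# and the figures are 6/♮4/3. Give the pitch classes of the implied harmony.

G#, B, C, E#

A third above G# in this key is B.
A fourth above G# in this key is C#, made natural (C) by the ♮ figure.
A sixth above G# in this key is E#.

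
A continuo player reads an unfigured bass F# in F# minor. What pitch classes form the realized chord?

F#, A, C#

An unfigured bass implies 5/3.
A third above F# in this key is A.
A fifth above F# in this key is C#.
Together with the bass F#, this spells F# minor in root position.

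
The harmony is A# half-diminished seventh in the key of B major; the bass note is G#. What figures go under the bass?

G# is the seventh of A# half-diminished seventh, so the chord is in third inversion.
A seventh chord in third inversion is figured 6/4/2, conventionally abbreviated 4/2.

4/2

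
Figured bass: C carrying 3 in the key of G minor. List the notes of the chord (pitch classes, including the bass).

The written figures 3 are shorthand for 5/3: the 5 is implied.
A third above C in this key is Eb.
A fifth above C in this key is G.
Together with the bass C, this spells C minor in root position.

C, Eb, G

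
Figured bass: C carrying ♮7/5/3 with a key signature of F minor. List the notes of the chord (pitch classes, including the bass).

C, Eb, G, B

A third above C in this key is Eb.
A fifth above C in this key is G.
A seventh above C in this key is Bb, made natural (B) by the ♮ figure.
Together with the bass C, this spells C minor-major seventh in root position.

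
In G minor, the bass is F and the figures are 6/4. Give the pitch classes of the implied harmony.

F, Bb, D

A fourth above F in this key is Bb.
A sixth above F in this key is D.
Together with the bass F, this spells Bb major in second inversion.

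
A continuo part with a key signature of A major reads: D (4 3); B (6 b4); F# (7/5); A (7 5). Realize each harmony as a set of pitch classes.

D (6/4/3): D, F#, G#, B.
B (6/b4): B, Eb, G#.
F# (7/5/3): F#, A, C#, E.
A (7/5/3): A, C#, E, G#.

D, F#, G#, B | B, Eb, G# | F#, A, C#, E | A, C#, E, G#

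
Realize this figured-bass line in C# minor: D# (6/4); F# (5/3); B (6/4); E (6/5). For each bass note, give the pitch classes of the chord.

D#, G#, B | F#, A, C# | B, E, G# | E, G#, B, C#

D# (6/4): D#, G#, B.
F# (5/3): F#, A, C#.
B (6/4): B, E, G#.
E (6/5/3): E, G#, B, C#.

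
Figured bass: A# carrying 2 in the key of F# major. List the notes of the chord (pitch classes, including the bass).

The written figures 2 are shorthand for 6/4/2: the 6/4 are implied.
A second above A# in this key is B.
A fourth above A# in this key is D#.
A sixth above A# in this key is F#.
Together with the bass A#, this spells B major seventh in third inversion.

A#, B, D#, F#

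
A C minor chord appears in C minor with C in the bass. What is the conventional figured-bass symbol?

no figures

C is the root of C minor, so the chord is in root position.
A triad in root position is figured 5/3, conventionally abbreviated (no figures — root-position triad).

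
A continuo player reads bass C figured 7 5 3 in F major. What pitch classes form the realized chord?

A third above C in this key is E.
A fifth above C in this key is G.
A seventh above C in this key is Bb.
Together with the bass C, this spells C dominant seventh in root position.

C, E, G, Bb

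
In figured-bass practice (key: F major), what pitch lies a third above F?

Counting 2 letter steps above F lands on A; in F major, that letter is A.

A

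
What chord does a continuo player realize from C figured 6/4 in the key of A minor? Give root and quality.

F major

The figures 6/4 indicate a triad in second inversion.
In second inversion the root lies a fourth above the bass: a fourth above C in A minor is F.
The chord tones are C, F, A, giving F major.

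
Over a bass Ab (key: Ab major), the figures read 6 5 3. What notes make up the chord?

Ab, C, Eb, F

A third above Ab in this key is C.
A fifth above Ab in this key is Eb.
A sixth above Ab in this key is F.
Together with the bass Ab, this spells F minor seventh in first inversion.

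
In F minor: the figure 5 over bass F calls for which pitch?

C

Counting 4 letter steps above F lands on C; in F minor, that letter is C.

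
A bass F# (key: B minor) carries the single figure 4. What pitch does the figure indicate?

B

Counting 3 letter steps above F# lands on B; in B minor, that letter is B.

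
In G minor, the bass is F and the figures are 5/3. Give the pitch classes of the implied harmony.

A third above F in this key is A.
A fifth above F in this key is C.
Together with the bass F, this spells F major in root position.

F, A, C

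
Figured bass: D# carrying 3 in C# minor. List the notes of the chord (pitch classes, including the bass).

D#, F#, A

The written figures 3 are shorthand for 5/3: the 5 is implied.
A third above D# in this key is F#.
A fifth above D# in this key is A.
Together with the bass D#, this spells D# diminished in root position.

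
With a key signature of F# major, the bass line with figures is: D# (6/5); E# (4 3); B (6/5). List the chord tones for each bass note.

D#, F#, A#, B | E#, G#, A#, C# | B, D#, F#, G#

D# (6/5/3): D#, F#, A#, B.
E# (6/4/3): E#, G#, A#, C#.
B (6/5/3): B, D#, F#, G#.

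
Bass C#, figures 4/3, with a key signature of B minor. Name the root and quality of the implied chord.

F# minor seventh

The figures 4/3 indicate a seventh chord in second inversion.
In second inversion the root lies a fourth above the bass: a fourth above C# in B minor is F#.
The chord tones are C#, E, F#, A, giving F# minor seventh.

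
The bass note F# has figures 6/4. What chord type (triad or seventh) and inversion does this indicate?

Intervals of 6/4 above the bass form a triad; the bass is the fifth, so this is second inversion.

triad, second inversion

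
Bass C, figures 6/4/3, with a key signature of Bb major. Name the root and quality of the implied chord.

F dominant seventh

The figures 6/4/3 indicate a seventh chord in second inversion.
In second inversion the root lies a fourth above the bass: a fourth above C in Bb major is F.
The chord tones are C, Eb, F, A, giving F dominant seventh.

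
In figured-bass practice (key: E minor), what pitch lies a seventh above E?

Counting 6 letter steps above E lands on D; in E minor, that letter is D.

D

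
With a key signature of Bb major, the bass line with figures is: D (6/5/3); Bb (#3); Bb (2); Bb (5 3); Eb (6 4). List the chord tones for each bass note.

D, F, A, Bb | Bb, D#, F | Bb, C, Eb, G | Bb, D, F | Eb, A, C

D (6/5/3): D, F, A, Bb.
Bb (5/#3): Bb, D#, F.
Bb (6/4/2): Bb, C, Eb, G.
Bb (5/3): Bb, D, F.
Eb (6/4): Eb, A, C.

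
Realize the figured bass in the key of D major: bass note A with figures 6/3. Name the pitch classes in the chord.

A third above A in this key is C#.
A sixth above A in this key is F#.
Together with the bass A, this spells F# minor in first inversion.

A, C#, F#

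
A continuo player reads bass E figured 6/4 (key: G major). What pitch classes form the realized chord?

E, A, C

A fourth above E in this key is A.
A sixth above E in this key is C.
Together with the bass E, this spells A minor in second inversion.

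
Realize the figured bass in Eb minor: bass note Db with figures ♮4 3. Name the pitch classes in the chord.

Db, F, G, Bb

The written figures ♮4 3 are shorthand for 6/4/3: the 6 is implied.
A third above Db in this key is F.
A fourth above Db in this key is Gb, made natural (G) by the ♮ figure.
A sixth above Db in this key is Bb.
Together with the bass Db, this spells G half-diminished seventh in second inversion.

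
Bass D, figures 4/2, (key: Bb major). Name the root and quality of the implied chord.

Eb major seventh

The figures 4/2 indicate a seventh chord in third inversion.
In third inversion the root lies a second above the bass: a second above D in Bb major is Eb.
The chord tones are D, Eb, G, Bb, giving Eb major seventh.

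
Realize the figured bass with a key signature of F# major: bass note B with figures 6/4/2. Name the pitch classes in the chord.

A second above B in this key is C#.
A fourth above B in this key is E#.
A sixth above B in this key is G#.
Together with the bass B, this spells C# dominant seventh in third inversion.

B, C#, E#, G#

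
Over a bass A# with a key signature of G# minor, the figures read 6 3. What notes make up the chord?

A#, C#, F#

A third above A# in this key is C#.
A sixth above A# in this key is F#.
Together with the bass A#, this spells F# major in first inversion.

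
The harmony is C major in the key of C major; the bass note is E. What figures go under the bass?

6

E is the third of C major, so the chord is in first inversion.
A triad in first inversion is figured 6/3, conventionally abbreviated 6.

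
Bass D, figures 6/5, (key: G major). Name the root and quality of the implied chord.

B minor seventh

The figures 6/5 indicate a seventh chord in first inversion.
In first inversion the root lies a sixth above the bass: a sixth above D in G major is B.
The chord tones are D, F#, A, B, giving B minor seventh.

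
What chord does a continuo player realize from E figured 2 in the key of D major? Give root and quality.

The figures 2 indicate a seventh chord in third inversion.
In third inversion the root lies a second above the bass: a second above E in D major is F#.
The chord tones are E, F#, A, C#, giving F# minor seventh.

F# minor seventh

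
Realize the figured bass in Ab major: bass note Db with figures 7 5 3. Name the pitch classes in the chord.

Db, F, Ab, C

A third above Db in this key is F.
A fifth above Db in this key is Ab.
A seventh above Db in this key is C.
Together with the bass Db, this spells Db major seventh in root position.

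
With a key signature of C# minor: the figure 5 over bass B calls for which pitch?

F#

Counting 4 letter steps above B lands on F; in C# minor, that letter is F#.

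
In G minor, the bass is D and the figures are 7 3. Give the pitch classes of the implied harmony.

D, F, A, C

The written figures 7 3 are shorthand for 7/5/3: the 5 is implied.
A third above D in this key is F.
A fifth above D in this key is A.
A seventh above D in this key is C.
Together with the bass D, this spells D minor seventh in root position.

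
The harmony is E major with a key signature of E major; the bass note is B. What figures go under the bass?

6/4

B is the fifth of E major, so the chord is in second inversion.
A triad in second inversion is figured 6/4, conventionally abbreviated 6/4.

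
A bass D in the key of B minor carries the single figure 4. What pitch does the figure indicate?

Counting 3 letter steps above D lands on G; in B minor, that letter is G.

G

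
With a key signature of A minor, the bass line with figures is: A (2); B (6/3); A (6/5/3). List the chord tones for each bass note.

A (6/4/2): A, B, D, F.
B (6/3): B, D, G.
A (6/5/3): A, C, E, F.

A, B, D, F | B, D, G | A, C, E, F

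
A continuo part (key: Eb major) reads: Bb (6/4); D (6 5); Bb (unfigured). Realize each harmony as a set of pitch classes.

Bb, Eb, G | D, F, Ab, Bb | Bb, D, F

Bb (6/4): Bb, Eb, G.
D (6/5/3): D, F, Ab, Bb.
Bb (5/3): Bb, D, F.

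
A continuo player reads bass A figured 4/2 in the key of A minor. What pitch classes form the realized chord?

A, B, D, F

The written figures 4/2 are shorthand for 6/4/2: the 6 is implied.
A second above A in this key is B.
A fourth above A in this key is D.
A sixth above A in this key is F.
Together with the bass A, this spells B half-diminished seventh in third inversion.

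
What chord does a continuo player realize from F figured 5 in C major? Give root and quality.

F major

The figures 5 indicate a triad in root position.
In root position the bass is the root, so the root is F.
The chord tones are F, A, C, giving F major.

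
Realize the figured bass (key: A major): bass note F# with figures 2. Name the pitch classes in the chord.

F#, G#, B, D

The written figures 2 are shorthand for 6/4/2: the 6/4 are implied.
A second above F# in this key is G#.
A fourth above F# in this key is B.
A sixth above F# in this key is D.
Together with the bass F#, this spells G# half-diminished seventh in third inversion.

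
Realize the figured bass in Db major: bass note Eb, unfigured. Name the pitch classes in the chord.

An unfigured bass implies 5/3.
A third above Eb in this key is Gb.
A fifth above Eb in this key is Bb.
Together with the bass Eb, this spells Eb minor in root position.

Eb, Gb, Bb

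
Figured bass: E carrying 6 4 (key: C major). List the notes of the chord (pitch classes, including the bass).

A fourth above E in this key is A.
A sixth above E in this key is C.
Together with the bass E, this spells A minor in second inversion.

E, A, C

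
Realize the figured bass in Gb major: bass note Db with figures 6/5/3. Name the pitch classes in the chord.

A third above Db in this key is F.
A fifth above Db in this key is Ab.
A sixth above Db in this key is Bb.
Together with the bass Db, this spells Bb minor seventh in first inversion.

Db, F, Ab, Bb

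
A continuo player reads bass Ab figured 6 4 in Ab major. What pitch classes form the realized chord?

Ab, Db, F

A fourth above Ab in this key is Db.
A sixth above Ab in this key is F.
Together with the bass Ab, this spells Db major in second inversion.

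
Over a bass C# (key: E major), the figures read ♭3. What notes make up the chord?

The written figures ♭3 are shorthand for 5/3: the 5 is implied.
A third above C# in this key is E, lowered to Eb by the flat.
A fifth above C# in this key is G#.

C#, Eb, G#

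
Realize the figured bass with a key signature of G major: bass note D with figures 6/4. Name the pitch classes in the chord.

A fourth above D in this key is G.
A sixth above D in this key is B.
Together with the bass D, this spells G major in second inversion.

D, G, B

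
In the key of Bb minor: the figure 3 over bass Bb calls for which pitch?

Db

Counting 2 letter steps above Bb lands on D; in Bb minor, that letter is Db.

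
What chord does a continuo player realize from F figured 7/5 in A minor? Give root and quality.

F major seventh

The figures 7/5 indicate a seventh chord in root position.
In root position the bass is the root, so the root is F.
The chord tones are F, A, C, E, giving F major seventh.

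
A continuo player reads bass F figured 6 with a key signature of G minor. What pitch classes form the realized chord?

The written figures 6 are shorthand for 6/3: the 3 is implied.
A third above F in this key is A.
A sixth above F in this key is D.
Together with the bass F, this spells D minor in first inversion.

F, A, D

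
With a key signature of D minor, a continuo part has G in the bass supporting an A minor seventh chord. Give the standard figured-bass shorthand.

G is the seventh of A minor seventh, so the chord is in third inversion.
A seventh chord in third inversion is figured 6/4/2, conventionally abbreviated 4/2.

4/2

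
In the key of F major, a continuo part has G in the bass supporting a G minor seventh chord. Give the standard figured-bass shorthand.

7

G is the root of G minor seventh, so the chord is in root position.
A seventh chord in root position is figured 7/5/3, conventionally abbreviated 7.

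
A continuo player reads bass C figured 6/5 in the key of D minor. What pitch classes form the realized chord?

C, E, G, A

The written figures 6/5 are shorthand for 6/5/3: the 3 is implied.
A third above C in this key is E.
A fifth above C in this key is G.
A sixth above C in this key is A.
Together with the bass C, this spells A minor seventh in first inversion.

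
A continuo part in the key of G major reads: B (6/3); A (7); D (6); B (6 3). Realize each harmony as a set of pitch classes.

B (6/3): B, D, G.
A (7/5/3): A, C, E, G.
D (6/3): D, F#, B.
B (6/3): B, D, G.

B, D, G | A, C, E, G | D, F#, B | B, D, G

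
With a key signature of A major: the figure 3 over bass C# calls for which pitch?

E

Counting 2 letter steps above C# lands on E; in A major, that letter is E.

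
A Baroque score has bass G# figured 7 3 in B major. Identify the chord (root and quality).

G# minor seventh

The figures 7 3 indicate a seventh chord in root position.
In root position the bass is the root, so the root is G#.
The chord tones are G#, B, D#, F#, giving G# minor seventh.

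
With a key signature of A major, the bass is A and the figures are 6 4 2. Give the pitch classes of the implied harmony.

A second above A in this key is B.
A fourth above A in this key is D.
A sixth above A in this key is F#.
Together with the bass A, this spells B minor seventh in third inversion.

A, B, D, F#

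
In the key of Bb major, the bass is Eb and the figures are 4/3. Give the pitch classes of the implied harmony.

Eb, G, A, C

The written figures 4/3 are shorthand for 6/4/3: the 6 is implied.
A third above Eb in this key is G.
A fourth above Eb in this key is A.
A sixth above Eb in this key is C.
Together with the bass Eb, this spells A half-diminished seventh in second inversion.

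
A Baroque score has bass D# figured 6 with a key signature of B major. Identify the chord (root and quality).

The figures 6 indicate a triad in first inversion.
In first inversion the root lies a sixth above the bass: a sixth above D# in B major is B.
The chord tones are D#, F#, B, giving B major.

B major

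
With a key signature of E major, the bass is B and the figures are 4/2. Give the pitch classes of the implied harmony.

The written figures 4/2 are shorthand for 6/4/2: the 6 is implied.
A second above B in this key is C#.
A fourth above B in this key is E.
A sixth above B in this key is G#.
Together with the bass B, this spells C# minor seventh in third inversion.

B, C#, E, G#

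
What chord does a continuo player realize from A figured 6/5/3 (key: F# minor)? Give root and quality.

F# minor seventh

The figures 6/5/3 indicate a seventh chord in first inversion.
In first inversion the root lies a sixth above the bass: a sixth above A in F# minor is F#.
The chord tones are A, C#, E, F#, giving F# minor seventh.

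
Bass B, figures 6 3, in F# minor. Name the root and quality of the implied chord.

The figures 6 3 indicate a triad in first inversion.
In first inversion the root lies a sixth above the bass: a sixth above B in F# minor is G#.
The chord tones are B, D, G#, giving G# diminished.

G# diminished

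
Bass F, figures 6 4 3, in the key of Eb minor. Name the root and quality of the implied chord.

Bb minor seventh

The figures 6 4 3 indicate a seventh chord in second inversion.
In second inversion the root lies a fourth above the bass: a fourth above F in Eb minor is Bb.
The chord tones are F, Ab, Bb, Db, giving Bb minor seventh.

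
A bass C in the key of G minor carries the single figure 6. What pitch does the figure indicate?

A

Counting 5 letter steps above C lands on A; in G minor, that letter is A.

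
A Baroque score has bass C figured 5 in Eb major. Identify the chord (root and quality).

The figures 5 indicate a triad in root position.
In root position the bass is the root, so the root is C.
The chord tones are C, Eb, G, giving C minor.

C minor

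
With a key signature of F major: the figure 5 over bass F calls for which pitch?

Counting 4 letter steps above F lands on C; in F major, that letter is C.

C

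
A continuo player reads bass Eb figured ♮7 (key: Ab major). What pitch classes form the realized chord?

The written figures ♮7 are shorthand for 7/5/3: the 5/3 are implied.
A third above Eb in this key is G.
A fifth above Eb in this key is Bb.
A seventh above Eb in this key is Db, made natural (D) by the ♮ figure.
Together with the bass Eb, this spells Eb major seventh in root position.

Eb, G, Bb, D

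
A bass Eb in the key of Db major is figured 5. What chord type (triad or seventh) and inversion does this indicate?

triad, root position

5 is shorthand for 5/3.
Intervals of 5/3 above the bass form a triad; the bass is the root, so this is root position.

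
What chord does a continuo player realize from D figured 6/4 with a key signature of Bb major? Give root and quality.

G minor

The figures 6/4 indicate a triad in second inversion.
In second inversion the root lies a fourth above the bass: a fourth above D in Bb major is G.
The chord tones are D, G, Bb, giving G minor.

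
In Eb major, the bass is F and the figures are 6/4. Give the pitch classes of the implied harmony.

F, Bb, D

A fourth above F in this key is Bb.
A sixth above F in this key is D.
Together with the bass F, this spells Bb major in second inversion.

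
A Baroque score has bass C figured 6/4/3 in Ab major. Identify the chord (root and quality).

The figures 6/4/3 indicate a seventh chord in second inversion.
In second inversion the root lies a fourth above the bass: a fourth above C in Ab major is F.
The chord tones are C, Eb, F, Ab, giving F minor seventh.

F minor seventh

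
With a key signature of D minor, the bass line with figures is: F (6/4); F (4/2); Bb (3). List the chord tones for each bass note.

F, Bb, D | F, G, Bb, D | Bb, D, F

F (6/4): F, Bb, D.
F (6/4/2): F, G, Bb, D.
Bb (5/3): Bb, D, F.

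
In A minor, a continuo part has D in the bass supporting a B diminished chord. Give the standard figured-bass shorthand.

6

D is the third of B diminished, so the chord is in first inversion.
A triad in first inversion is figured 6/3, conventionally abbreviated 6.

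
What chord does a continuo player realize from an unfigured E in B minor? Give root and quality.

An unfigured bass indicates a triad in root position.
In root position the bass is the root, so the root is E.
The chord tones are E, G, B, giving E minor.

E minor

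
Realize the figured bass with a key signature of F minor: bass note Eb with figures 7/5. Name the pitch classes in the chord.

Eb, G, Bb, Db

The written figures 7/5 are shorthand for 7/5/3: the 3 is implied.
A third above Eb in this key is G.
A fifth above Eb in this key is Bb.
A seventh above Eb in this key is Db.
Together with the bass Eb, this spells Eb dominant seventh in root position.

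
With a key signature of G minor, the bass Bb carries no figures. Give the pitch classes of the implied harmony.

An unfigured bass implies 5/3.
A third above Bb in this key is D.
A fifth above Bb in this key is F.
Together with the bass Bb, this spells Bb major in root position.

Bb, D, F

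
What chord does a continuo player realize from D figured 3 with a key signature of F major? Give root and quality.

The figures 3 indicate a triad in root position.
In root position the bass is the root, so the root is D.
The chord tones are D, F, A, giving D minor.

D minor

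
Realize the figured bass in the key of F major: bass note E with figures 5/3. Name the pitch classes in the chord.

A third above E in this key is G.
A fifth above E in this key is Bb.
Together with the bass E, this spells E diminished in root position.

E, G, Bb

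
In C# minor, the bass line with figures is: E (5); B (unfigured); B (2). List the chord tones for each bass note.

E (5/3): E, G#, B.
B (5/3): B, D#, F#.
B (6/4/2): B, C#, E, G#.

E, G#, B | B, D#, F# | B, C#, E, G#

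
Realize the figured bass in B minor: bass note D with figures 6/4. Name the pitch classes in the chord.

A fourth above D in this key is G.
A sixth above D in this key is B.
Together with the bass D, this spells G major in second inversion.

D, G, B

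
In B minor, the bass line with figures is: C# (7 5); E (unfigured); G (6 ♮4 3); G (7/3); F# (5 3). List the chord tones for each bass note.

C# (7/5/3): C#, E, G, B.
E (5/3): E, G, B.
G (6/♮4/3): G, B, C, E.
G (7/5/3): G, B, D, F#.
F# (5/3): F#, A, C#.

C#, E, G, B | E, G, B | G, B, C, E | G, B, D, F# | F#, A, C#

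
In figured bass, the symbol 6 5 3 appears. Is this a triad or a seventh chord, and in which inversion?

Intervals of 6/5/3 above the bass form a seventh chord; the bass is the third, so this is first inversion.

seventh chord, first inversion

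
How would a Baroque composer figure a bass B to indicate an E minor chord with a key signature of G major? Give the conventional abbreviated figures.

6/4

B is the fifth of E minor, so the chord is in second inversion.
A triad in second inversion is figured 6/4, conventionally abbreviated 6/4.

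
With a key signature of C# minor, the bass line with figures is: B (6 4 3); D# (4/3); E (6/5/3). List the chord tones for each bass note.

B (6/4/3): B, D#, E, G#.
D# (6/4/3): D#, F#, G#, B.
E (6/5/3): E, G#, B, C#.

B, D#, E, G# | D#, F#, G#, B | E, G#, B, C#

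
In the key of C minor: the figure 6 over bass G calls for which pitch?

Eb

Counting 5 letter steps above G lands on E; in C minor, that letter is Eb.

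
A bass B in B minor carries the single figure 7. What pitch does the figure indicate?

A

Counting 6 letter steps above B lands on A; in B minor, that letter is A.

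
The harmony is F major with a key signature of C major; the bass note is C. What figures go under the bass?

6/4

C is the fifth of F major, so the chord is in second inversion.
A triad in second inversion is figured 6/4, conventionally abbreviated 6/4.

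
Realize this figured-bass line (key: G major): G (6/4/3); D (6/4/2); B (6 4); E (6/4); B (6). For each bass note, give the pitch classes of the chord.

G, B, C, E | D, E, G, B | B, E, G | E, A, C | B, D, G

G (6/4/3): G, B, C, E.
D (6/4/2): D, E, G, B.
B (6/4): B, E, G.
E (6/4): E, A, C.
B (6/3): B, D, G.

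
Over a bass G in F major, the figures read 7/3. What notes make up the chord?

The written figures 7/3 are shorthand for 7/5/3: the 5 is implied.
A third above G in this key is Bb.
A fifth above G in this key is D.
A seventh above G in this key is F.
Together with the bass G, this spells G minor seventh in root position.

G, Bb, D, F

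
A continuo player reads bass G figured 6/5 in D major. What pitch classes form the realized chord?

G, B, D, E

The written figures 6/5 are shorthand for 6/5/3: the 3 is implied.
A third above G in this key is B.
A fifth above G in this key is D.
A sixth above G in this key is E.
Together with the bass G, this spells E minor seventh in first inversion.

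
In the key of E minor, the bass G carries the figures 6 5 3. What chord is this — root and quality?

E minor seventh

The figures 6 5 3 indicate a seventh chord in first inversion.
In first inversion the root lies a sixth above the bass: a sixth above G in E minor is E.
The chord tones are G, B, D, E, giving E minor seventh.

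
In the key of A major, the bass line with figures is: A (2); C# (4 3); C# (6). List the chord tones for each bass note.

A (6/4/2): A, B, D, F#.
C# (6/4/3): C#, E, F#, A.
C# (6/3): C#, E, A.

A, B, D, F# | C#, E, F#, A | C#, E, A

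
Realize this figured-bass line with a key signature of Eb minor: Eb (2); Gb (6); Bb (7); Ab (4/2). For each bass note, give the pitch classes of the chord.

Eb (6/4/2): Eb, F, Ab, Cb.
Gb (6/3): Gb, Bb, Eb.
Bb (7/5/3): Bb, Db, F, Ab.
Ab (6/4/2): Ab, Bb, Db, F.

Eb, F, Ab, Cb | Gb, Bb, Eb | Bb, Db, F, Ab | Ab, Bb, Db, F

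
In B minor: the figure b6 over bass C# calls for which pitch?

Counting 5 letter steps above C# lands on A; in B minor, that letter is A.
The b6 figure lowers it a semitone, giving Ab.

Ab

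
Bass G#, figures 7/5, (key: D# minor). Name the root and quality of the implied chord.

G# minor seventh

The figures 7/5 indicate a seventh chord in root position.
In root position the bass is the root, so the root is G#.
The chord tones are G#, B, D#, F#, giving G# minor seventh.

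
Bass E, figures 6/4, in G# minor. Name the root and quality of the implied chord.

The figures 6/4 indicate a triad in second inversion.
In second inversion the root lies a fourth above the bass: a fourth above E in G# minor is A#.
The chord tones are E, A#, C#, giving A# diminished.

A# diminished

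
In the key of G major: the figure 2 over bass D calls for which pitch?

E

Counting 1 letter step above D lands on E; in G major, that letter is E.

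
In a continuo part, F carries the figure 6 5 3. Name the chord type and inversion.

Intervals of 6/5/3 above the bass form a seventh chord; the bass is the third, so this is first inversion.

seventh chord, first inversion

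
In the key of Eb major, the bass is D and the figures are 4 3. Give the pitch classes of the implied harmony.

The written figures 4 3 are shorthand for 6/4/3: the 6 is implied.
A third above D in this key is F.
A fourth above D in this key is G.
A sixth above D in this key is Bb.
Together with the bass D, this spells G minor seventh in second inversion.

D, F, G, Bb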